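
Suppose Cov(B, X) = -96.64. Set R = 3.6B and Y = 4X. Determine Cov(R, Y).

Cov(R, Y) = -1391.616

Cov(R, Y) = a·c·Cov(B, X) = 3.6·4·(-96.64) = -1391.616. Additive constants drop out.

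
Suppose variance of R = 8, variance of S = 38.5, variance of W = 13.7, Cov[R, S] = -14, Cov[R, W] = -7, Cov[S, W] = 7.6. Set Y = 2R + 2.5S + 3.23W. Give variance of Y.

variance of Y = 307.85573

variance of Y = a²·variance of R + b²·variance of S + c²·variance of W + 2ab·Cov[R, S] + 2ac·Cov[R, W] + 2bc·Cov[S, W], with a = 2, b = 2.5, c = 3.23.
= 32 + 240.625 + 142.93073 + (-140) + (-90.44) + 122.74
= 307.85573.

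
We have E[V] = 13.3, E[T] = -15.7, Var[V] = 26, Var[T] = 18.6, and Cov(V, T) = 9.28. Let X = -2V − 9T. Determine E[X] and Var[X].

E[X] = 114.7, Var[X] = 1944.68

E[X] = (-2)·E[V] + (-9)·E[T] = (-2)·13.3 + (-9)·(-15.7) = 114.7.
Var[X] = a²·Var[V] + b²·Var[T] + 2ab·Cov(V, T) with a = -2, b = -9.
= (-2)²·26 + (-9)²·18.6 + 2·(-2)·(-9)·9.28
= 104 + 1506.6 + 334.08 = 1944.68.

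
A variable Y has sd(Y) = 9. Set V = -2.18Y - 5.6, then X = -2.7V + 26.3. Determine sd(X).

sd(V) = |-2.18|·9 = 19.62.
sd(X) = |-2.7|·19.62 = 52.974.

sd(X) = 52.974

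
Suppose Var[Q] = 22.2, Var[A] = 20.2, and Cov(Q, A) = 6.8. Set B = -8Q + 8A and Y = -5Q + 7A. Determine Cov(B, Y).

By bilinearity, Cov(B, Y) = ac·Var[Q] + bd·Var[A] + (ad+bc)·Cov(Q, A), with a=-8, b=8, c=-5, d=7.
ac·Var[Q] = (-8)·(-5)·22.2 = 888
bd·Var[A] = 8·7·20.2 = 1131.2
(ad+bc)·Cov(Q, A) = (-96)·6.8 = -652.8
Cov(B, Y) = 888 + 1131.2 + (-652.8) = 1366.4.

Cov(B, Y) = 1366.4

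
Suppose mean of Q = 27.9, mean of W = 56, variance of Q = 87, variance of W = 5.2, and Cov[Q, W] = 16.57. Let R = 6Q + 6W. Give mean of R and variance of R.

mean of R = 503.4, variance of R = 4512.24

mean of R = 6·mean of Q + 6·mean of W = 6·27.9 + 6·56 = 503.4.
variance of R = a²·variance of Q + b²·variance of W + 2ab·Cov[Q, W] with a = 6, b = 6.
= 6²·87 + 6²·5.2 + 2·6·6·16.57
= 3132 + 187.2 + 1193.04 = 4512.24.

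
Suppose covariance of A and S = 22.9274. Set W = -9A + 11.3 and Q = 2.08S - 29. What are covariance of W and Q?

covariance of W and Q = -429.200928

covariance of W and Q = a·c·covariance of A and S = (-9)·2.08·22.9274 = -429.200928. Additive constants drop out.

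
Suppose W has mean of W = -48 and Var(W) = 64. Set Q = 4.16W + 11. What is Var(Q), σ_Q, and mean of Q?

Var(Q) = 1107.5584, σ_Q = 33.28, mean of Q = -188.68

Q = 4.16W + 11 is linear with a = 4.16, b = 11.
Var(Q) = a²·Var(W) = 4.16²·64 = 1107.5584 (the additive constant 11 does not affect variance).
σ_W = √64 = 8.
σ_Q = |a|·σ_W = |4.16|·8 = 33.28.
mean of Q = a·mean of W + b = 4.16·(-48) + 11 = -188.68.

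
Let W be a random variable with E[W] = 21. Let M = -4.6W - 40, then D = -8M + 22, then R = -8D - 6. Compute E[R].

E[R] = -8924.4

E[M] = (-4.6)·21 + (-40) = -136.6.
E[D] = (-8)·(-136.6) + 22 = 1114.8.
E[R] = (-8)·1114.8 + (-6) = -8924.4.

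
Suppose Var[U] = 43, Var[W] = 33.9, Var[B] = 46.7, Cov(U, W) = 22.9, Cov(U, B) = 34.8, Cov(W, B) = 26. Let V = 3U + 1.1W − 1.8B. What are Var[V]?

Var[V] = 251.667

Var[V] = a²·Var[U] + b²·Var[W] + c²·Var[B] + 2ab·Cov(U, W) + 2ac·Cov(U, B) + 2bc·Cov(W, B), with a = 3, b = 1.1, c = -1.8.
= 387 + 41.019 + 151.308 + 151.14 + (-375.84) + (-102.96)
= 251.667.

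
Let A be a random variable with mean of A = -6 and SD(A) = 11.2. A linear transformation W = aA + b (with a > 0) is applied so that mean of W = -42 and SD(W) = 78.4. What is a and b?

SD(W) = a·SD(A) (a > 0), so a = 78.4/11.2 = 7.
mean of W = a·mean of A + b, so b = -42 − 7·(-6) = 0.

a = 7, b = 0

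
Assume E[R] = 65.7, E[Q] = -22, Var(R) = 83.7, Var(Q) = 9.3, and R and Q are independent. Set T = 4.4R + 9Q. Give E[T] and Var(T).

E[T] = 91.08, Var(T) = 2373.732

E[T] = 4.4·E[R] + 9·E[Q] = 4.4·65.7 + 9·(-22) = 91.08.
Var(T) = a²·Var(R) + b²·Var(Q) + 2ab·covariance of R and Q with a = 4.4, b = 9.
Independence gives covariance of R and Q = 0.
= 4.4²·83.7 + 9²·9.3 + 2·4.4·9·0
= 1620.432 + 753.3 + 0 = 2373.732.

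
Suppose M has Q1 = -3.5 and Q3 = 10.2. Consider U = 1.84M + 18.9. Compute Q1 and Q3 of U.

Q1(U) = 12.46, Q3(U) = 37.668

a = 1.84 > 0: Q1(U) = a·Q1(M)+b = 12.46, Q3(U) = a·Q3(M)+b = 37.668.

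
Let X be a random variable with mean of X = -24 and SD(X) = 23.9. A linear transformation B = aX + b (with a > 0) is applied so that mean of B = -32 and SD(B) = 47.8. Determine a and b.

SD(B) = a·SD(X) (a > 0), so a = 47.8/23.9 = 2.
mean of B = a·mean of X + b, so b = -32 − 2·(-24) = 16.

a = 2, b = 16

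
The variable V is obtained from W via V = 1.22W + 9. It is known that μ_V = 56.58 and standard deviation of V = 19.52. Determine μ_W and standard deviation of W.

From V = 1.22W + 9: μ_V = a·μ_W + b, so μ_W = (μ_V − b)/a = (56.58 − 9)/1.22 = 39.
standard deviation of V = |a|·standard deviation of W, so standard deviation of W = 19.52/|1.22| = 16.

μ_W = 39, standard deviation of W = 16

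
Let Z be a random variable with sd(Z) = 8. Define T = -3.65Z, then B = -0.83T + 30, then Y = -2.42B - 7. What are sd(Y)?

sd(T) = |-3.65|·8 = 29.2.
sd(B) = |-0.83|·29.2 = 24.236.
sd(Y) = |-2.42|·24.236 = 58.65112.

sd(Y) = 58.65112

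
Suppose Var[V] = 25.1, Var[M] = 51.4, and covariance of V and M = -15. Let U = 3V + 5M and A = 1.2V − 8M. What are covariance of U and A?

By bilinearity, covariance of U and A = ac·Var[V] + bd·Var[M] + (ad+bc)·covariance of V and M, with a=3, b=5, c=1.2, d=-8.
ac·Var[V] = 3·1.2·25.1 = 90.36
bd·Var[M] = 5·(-8)·51.4 = -2056
(ad+bc)·covariance of V and M = (-18)·(-15) = 270
covariance of U and A = 90.36 + (-2056) + 270 = -1695.64.

covariance of U and A = -1695.64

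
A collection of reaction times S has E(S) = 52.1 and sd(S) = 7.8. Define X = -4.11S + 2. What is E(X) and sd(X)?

E(X) = -212.131, sd(X) = 32.058

X = -4.11S + 2 is linear with a = -4.11, b = 2.
E(X) = a·E(S) + b = (-4.11)·52.1 + 2 = -212.131.
sd(X) = |a|·sd(S) = |-4.11|·7.8 = 32.058.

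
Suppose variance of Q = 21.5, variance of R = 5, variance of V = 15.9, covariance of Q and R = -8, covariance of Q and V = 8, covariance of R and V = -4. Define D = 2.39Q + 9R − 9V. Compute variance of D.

variance of D = a²·variance of Q + b²·variance of R + c²·variance of V + 2ab·covariance of Q and R + 2ac·covariance of Q and V + 2bc·covariance of R and V, with a = 2.39, b = 9, c = -9.
= 122.81015 + 405 + 1287.9 + (-344.16) + (-344.16) + 648
= 1775.39015.

variance of D = 1775.39015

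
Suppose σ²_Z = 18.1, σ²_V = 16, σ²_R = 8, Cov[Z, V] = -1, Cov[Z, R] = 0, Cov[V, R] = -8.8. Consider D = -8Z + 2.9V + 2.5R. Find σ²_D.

σ²_D = 1261.76

σ²_D = a²·σ²_Z + b²·σ²_V + c²·σ²_R + 2ab·Cov[Z, V] + 2ac·Cov[Z, R] + 2bc·Cov[V, R], with a = -8, b = 2.9, c = 2.5.
= 1158.4 + 134.56 + 50 + 46.4 + 0 + (-127.6)
= 1261.76.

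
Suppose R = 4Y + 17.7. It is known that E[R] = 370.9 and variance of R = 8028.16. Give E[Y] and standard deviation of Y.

E[Y] = 88.3, standard deviation of Y = 22.4

From R = 4Y + 17.7: E[R] = a·E[Y] + b, so E[Y] = (E[R] − b)/a = (370.9 − 17.7)/4 = 88.3.
standard deviation of R = √8028.16 = 89.6.
standard deviation of R = |a|·standard deviation of Y, so standard deviation of Y = 89.6/|4| = 22.4.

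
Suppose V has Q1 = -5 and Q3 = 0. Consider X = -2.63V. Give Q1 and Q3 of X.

Q1(X) = 0, Q3(X) = 13.15

a = -2.63 < 0 reverses order: Q1(X) comes from Q3(V), Q3(X) from Q1(V).
Q1(X) = (-2.63)·0 = 0; Q3(X) = (-2.63)·(-5) = 13.15.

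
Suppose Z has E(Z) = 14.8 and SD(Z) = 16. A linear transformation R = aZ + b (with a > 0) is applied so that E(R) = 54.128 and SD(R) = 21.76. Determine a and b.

SD(R) = a·SD(Z) (a > 0), so a = 21.76/16 = 1.36.
E(R) = a·E(Z) + b, so b = 54.128 − 1.36·14.8 = 34.

a = 1.36, b = 34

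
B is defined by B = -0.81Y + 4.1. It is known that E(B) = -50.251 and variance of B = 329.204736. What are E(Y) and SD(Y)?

From B = -0.81Y + 4.1: E(B) = a·E(Y) + b, so E(Y) = (E(B) − b)/a = (-50.251 − 4.1)/(-0.81) = 67.1.
SD(B) = √329.204736 = 18.144.
SD(B) = |a|·SD(Y), so SD(Y) = 18.144/|-0.81| = 22.4.

E(Y) = 67.1, SD(Y) = 22.4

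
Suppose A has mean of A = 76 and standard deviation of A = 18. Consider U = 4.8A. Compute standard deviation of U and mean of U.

U = 4.8A is linear with a = 4.8, b = 0.
standard deviation of U = |a|·standard deviation of A = |4.8|·18 = 86.4.
mean of U = a·mean of A + b = 4.8·76 = 364.8.

standard deviation of U = 86.4, mean of U = 364.8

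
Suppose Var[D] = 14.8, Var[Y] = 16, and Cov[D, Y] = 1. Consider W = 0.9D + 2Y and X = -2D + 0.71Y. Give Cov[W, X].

Cov[W, X] = -7.281

By bilinearity, Cov[W, X] = ac·Var[D] + bd·Var[Y] + (ad+bc)·Cov[D, Y], with a=0.9, b=2, c=-2, d=0.71.
ac·Var[D] = 0.9·(-2)·14.8 = -26.64
bd·Var[Y] = 2·0.71·16 = 22.72
(ad+bc)·Cov[D, Y] = (-3.361)·1 = -3.361
Cov[W, X] = -26.64 + 22.72 + (-3.361) = -7.281.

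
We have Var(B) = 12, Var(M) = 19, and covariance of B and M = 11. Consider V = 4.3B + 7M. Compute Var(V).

Var(V) = a²·Var(B) + b²·Var(M) + 2ab·covariance of B and M with a = 4.3, b = 7.
= 4.3²·12 + 7²·19 + 2·4.3·7·11
= 221.88 + 931 + 662.2 = 1815.08.

Var(V) = 1815.08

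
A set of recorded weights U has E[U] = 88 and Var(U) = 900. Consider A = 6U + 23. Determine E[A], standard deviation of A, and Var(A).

A = 6U + 23 is linear with a = 6, b = 23.
E[A] = a·E[U] + b = 6·88 + 23 = 551.
standard deviation of U = √900 = 30.
standard deviation of A = |a|·standard deviation of U = |6|·30 = 180.
Var(A) = a²·Var(U) = 6²·900 = 32400 (the additive constant 23 does not affect variance).

E[A] = 551, standard deviation of A = 180, Var(A) = 32400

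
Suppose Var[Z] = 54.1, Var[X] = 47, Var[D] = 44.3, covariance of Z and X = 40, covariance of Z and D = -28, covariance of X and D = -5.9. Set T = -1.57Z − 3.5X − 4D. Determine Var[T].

Var[T] = a²·Var[Z] + b²·Var[X] + c²·Var[D] + 2ab·covariance of Z and X + 2ac·covariance of Z and D + 2bc·covariance of X and D, with a = -1.57, b = -3.5, c = -4.
= 133.35109 + 575.75 + 708.8 + 439.6 + (-351.68) + (-165.2)
= 1340.62109.

Var[T] = 1340.62109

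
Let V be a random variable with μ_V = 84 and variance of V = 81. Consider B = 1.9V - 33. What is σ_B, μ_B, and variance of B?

σ_B = 17.1, μ_B = 126.6, variance of B = 292.41

B = 1.9V - 33 is linear with a = 1.9, b = -33.
σ_V = √81 = 9.
σ_B = |a|·σ_V = |1.9|·9 = 17.1.
μ_B = a·μ_V + b = 1.9·84 + (-33) = 126.6.
variance of B = a²·variance of V = 1.9²·81 = 292.41 (the additive constant -33 does not affect variance).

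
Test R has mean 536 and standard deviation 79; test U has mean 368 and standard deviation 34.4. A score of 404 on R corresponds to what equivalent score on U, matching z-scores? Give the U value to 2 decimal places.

z = (404 − 536)/79 ≈ -1.6709.
U = 368 + z·34.4 = 368 + (404 − 536)·34.4/79 ≈ 310.52.

U = 310.52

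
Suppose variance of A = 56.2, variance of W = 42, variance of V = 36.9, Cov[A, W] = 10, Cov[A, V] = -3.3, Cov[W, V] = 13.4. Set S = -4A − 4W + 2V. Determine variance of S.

variance of S = 1877.2

variance of S = a²·variance of A + b²·variance of W + c²·variance of V + 2ab·Cov[A, W] + 2ac·Cov[A, V] + 2bc·Cov[W, V], with a = -4, b = -4, c = 2.
= 899.2 + 672 + 147.6 + 320 + 52.8 + (-214.4)
= 1877.2.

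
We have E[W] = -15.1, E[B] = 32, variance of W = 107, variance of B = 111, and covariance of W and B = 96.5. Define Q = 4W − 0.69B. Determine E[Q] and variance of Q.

E[Q] = 4·E[W] + (-0.69)·E[B] = 4·(-15.1) + (-0.69)·32 = -82.48.
variance of Q = a²·variance of W + b²·variance of B + 2ab·covariance of W and B with a = 4, b = -0.69.
= 4²·107 + (-0.69)²·111 + 2·4·(-0.69)·96.5
= 1712 + 52.8471 + (-532.68) = 1232.1671.

E[Q] = -82.48, variance of Q = 1232.1671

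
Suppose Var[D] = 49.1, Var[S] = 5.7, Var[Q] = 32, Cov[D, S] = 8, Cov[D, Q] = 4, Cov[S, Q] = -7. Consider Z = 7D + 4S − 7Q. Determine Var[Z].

Var[Z] = a²·Var[D] + b²·Var[S] + c²·Var[Q] + 2ab·Cov[D, S] + 2ac·Cov[D, Q] + 2bc·Cov[S, Q], with a = 7, b = 4, c = -7.
= 2405.9 + 91.2 + 1568 + 448 + (-392) + 392
= 4513.1.

Var[Z] = 4513.1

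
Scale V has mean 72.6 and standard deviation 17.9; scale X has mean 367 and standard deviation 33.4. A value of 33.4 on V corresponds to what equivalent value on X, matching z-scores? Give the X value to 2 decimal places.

z = (33.4 − 72.6)/17.9 ≈ -2.1899.
X = 367 + z·33.4 = 367 + (33.4 − 72.6)·33.4/17.9 ≈ 293.86.

X = 293.86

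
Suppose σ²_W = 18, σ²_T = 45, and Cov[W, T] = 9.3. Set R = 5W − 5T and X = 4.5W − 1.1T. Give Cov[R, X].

Cov[R, X] = 392.1

By bilinearity, Cov[R, X] = ac·σ²_W + bd·σ²_T + (ad+bc)·Cov[W, T], with a=5, b=-5, c=4.5, d=-1.1.
ac·σ²_W = 5·4.5·18 = 405
bd·σ²_T = (-5)·(-1.1)·45 = 247.5
(ad+bc)·Cov[W, T] = (-28)·9.3 = -260.4
Cov[R, X] = 405 + 247.5 + (-260.4) = 392.1.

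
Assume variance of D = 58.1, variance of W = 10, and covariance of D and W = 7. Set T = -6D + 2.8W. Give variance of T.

variance of T = 1934.8

variance of T = a²·variance of D + b²·variance of W + 2ab·covariance of D and W with a = -6, b = 2.8.
= (-6)²·58.1 + 2.8²·10 + 2·(-6)·2.8·7
= 2091.6 + 78.4 + (-235.2) = 1934.8.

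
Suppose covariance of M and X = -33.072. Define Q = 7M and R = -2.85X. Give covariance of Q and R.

covariance of Q and R = a·c·covariance of M and X = 7·(-2.85)·(-33.072) = 659.7864. Additive constants drop out.

covariance of Q and R = 659.7864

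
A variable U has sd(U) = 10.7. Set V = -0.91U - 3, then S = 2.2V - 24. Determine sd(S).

sd(S) = 21.4214

sd(V) = |-0.91|·10.7 = 9.737.
sd(S) = |2.2|·9.737 = 21.4214.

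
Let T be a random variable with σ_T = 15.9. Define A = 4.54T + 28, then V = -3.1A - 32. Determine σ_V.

σ_V = 223.7766

σ_A = |4.54|·15.9 = 72.186.
σ_V = |-3.1|·72.186 = 223.7766.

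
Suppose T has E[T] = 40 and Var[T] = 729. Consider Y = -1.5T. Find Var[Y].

Y = -1.5T is linear with a = -1.5, b = 0.
Var[Y] = a²·Var[T] = (-1.5)²·729 = 1640.25.

Var[Y] = 1640.25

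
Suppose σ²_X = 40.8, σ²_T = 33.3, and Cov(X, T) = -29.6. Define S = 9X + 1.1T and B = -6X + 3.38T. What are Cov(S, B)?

By bilinearity, Cov(S, B) = ac·σ²_X + bd·σ²_T + (ad+bc)·Cov(X, T), with a=9, b=1.1, c=-6, d=3.38.
ac·σ²_X = 9·(-6)·40.8 = -2203.2
bd·σ²_T = 1.1·3.38·33.3 = 123.8094
(ad+bc)·Cov(X, T) = (23.82)·(-29.6) = -705.072
Cov(S, B) = -2203.2 + 123.8094 + (-705.072) = -2784.4626.

Cov(S, B) = -2784.4626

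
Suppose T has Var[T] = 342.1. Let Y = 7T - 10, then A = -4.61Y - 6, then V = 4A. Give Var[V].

Var[Y] = 7²·342.1 = 16762.9.
Var[A] = (-4.61)²·16762.9 = 356246.82709.
Var[V] = 4²·356246.82709 = 5699949.23344.

Var[V] = 5699949.23344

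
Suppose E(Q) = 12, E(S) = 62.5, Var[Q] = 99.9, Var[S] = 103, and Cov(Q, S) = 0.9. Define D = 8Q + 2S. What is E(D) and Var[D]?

E(D) = 8·E(Q) + 2·E(S) = 8·12 + 2·62.5 = 221.
Var[D] = a²·Var[Q] + b²·Var[S] + 2ab·Cov(Q, S) with a = 8, b = 2.
= 8²·99.9 + 2²·103 + 2·8·2·0.9
= 6393.6 + 412 + 28.8 = 6834.4.

E(D) = 221, Var[D] = 6834.4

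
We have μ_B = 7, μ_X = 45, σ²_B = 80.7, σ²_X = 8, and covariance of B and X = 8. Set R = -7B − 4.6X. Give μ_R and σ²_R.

μ_R = -256, σ²_R = 4638.78

μ_R = (-7)·μ_B + (-4.6)·μ_X = (-7)·7 + (-4.6)·45 = -256.
σ²_R = a²·σ²_B + b²·σ²_X + 2ab·covariance of B and X with a = -7, b = -4.6.
= (-7)²·80.7 + (-4.6)²·8 + 2·(-7)·(-4.6)·8
= 3954.3 + 169.28 + 515.2 = 4638.78.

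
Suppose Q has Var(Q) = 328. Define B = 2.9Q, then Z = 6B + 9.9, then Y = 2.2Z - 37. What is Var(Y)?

Var(B) = 2.9²·328 = 2758.48.
Var(Z) = 6²·2758.48 = 99305.28.
Var(Y) = 2.2²·99305.28 = 480637.5552.

Var(Y) = 480637.5552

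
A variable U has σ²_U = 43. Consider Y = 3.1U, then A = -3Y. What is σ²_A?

σ²_Y = 3.1²·43 = 413.23.
σ²_A = (-3)²·413.23 = 3719.07.

σ²_A = 3719.07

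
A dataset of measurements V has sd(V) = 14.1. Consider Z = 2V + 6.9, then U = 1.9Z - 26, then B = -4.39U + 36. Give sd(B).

sd(Z) = |2|·14.1 = 28.2.
sd(U) = |1.9|·28.2 = 53.58.
sd(B) = |-4.39|·53.58 = 235.2162.

sd(B) = 235.2162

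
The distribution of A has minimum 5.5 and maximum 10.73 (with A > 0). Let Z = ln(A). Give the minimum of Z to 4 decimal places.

ln(A) is increasing on this domain, so min(Z) comes from min(A) = 5.5: min(Z) = ln(5.5) ≈ 1.7047.

min(Z) = 1.7047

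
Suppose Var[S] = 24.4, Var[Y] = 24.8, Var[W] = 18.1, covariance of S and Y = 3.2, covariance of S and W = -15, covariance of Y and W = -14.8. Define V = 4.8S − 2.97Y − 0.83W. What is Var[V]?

Var[V] = 748.71805

Var[V] = a²·Var[S] + b²·Var[Y] + c²·Var[W] + 2ab·covariance of S and Y + 2ac·covariance of S and W + 2bc·covariance of Y and W, with a = 4.8, b = -2.97, c = -0.83.
= 562.176 + 218.75832 + 12.46909 + (-91.2384) + 119.52 + (-72.96696)
= 748.71805.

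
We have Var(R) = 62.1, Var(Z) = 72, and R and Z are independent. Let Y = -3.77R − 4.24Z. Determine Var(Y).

Var(Y) = 2177.00829

Var(Y) = a²·Var(R) + b²·Var(Z) + 2ab·Cov(R, Z) with a = -3.77, b = -4.24.
Independence gives Cov(R, Z) = 0.
= (-3.77)²·62.1 + (-4.24)²·72 + 2·(-3.77)·(-4.24)·0
= 882.62109 + 1294.3872 + 0 = 2177.00829.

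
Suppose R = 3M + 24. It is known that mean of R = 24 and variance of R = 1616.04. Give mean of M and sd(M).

mean of M = 0, sd(M) = 13.4

From R = 3M + 24: mean of R = a·mean of M + b, so mean of M = (mean of R − b)/a = (24 − 24)/3 = 0.
sd(R) = √1616.04 = 40.2.
sd(R) = |a|·sd(M), so sd(M) = 40.2/|3| = 13.4.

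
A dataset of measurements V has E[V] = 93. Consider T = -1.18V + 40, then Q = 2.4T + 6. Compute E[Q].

E[T] = (-1.18)·93 + 40 = -69.74.
E[Q] = 2.4·(-69.74) + 6 = -161.376.

E[Q] = -161.376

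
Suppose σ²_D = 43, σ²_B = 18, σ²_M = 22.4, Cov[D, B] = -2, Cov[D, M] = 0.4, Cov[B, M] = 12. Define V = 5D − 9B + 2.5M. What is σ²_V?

σ²_V = 2323

σ²_V = a²·σ²_D + b²·σ²_B + c²·σ²_M + 2ab·Cov[D, B] + 2ac·Cov[D, M] + 2bc·Cov[B, M], with a = 5, b = -9, c = 2.5.
= 1075 + 1458 + 140 + 180 + 10 + (-540)
= 2323.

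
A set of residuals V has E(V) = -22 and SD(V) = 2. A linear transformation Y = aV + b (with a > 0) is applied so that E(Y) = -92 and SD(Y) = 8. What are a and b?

a = 4, b = -4

SD(Y) = a·SD(V) (a > 0), so a = 8/2 = 4.
E(Y) = a·E(V) + b, so b = -92 − 4·(-22) = -4.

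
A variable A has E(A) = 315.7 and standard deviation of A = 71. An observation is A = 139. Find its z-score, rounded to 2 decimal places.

z = -2.49

z = (A − E(A)) / standard deviation of A = (139 − 315.7) / 71 ≈ -2.49.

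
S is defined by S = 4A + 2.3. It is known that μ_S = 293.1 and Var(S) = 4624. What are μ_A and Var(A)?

μ_A = 72.7, Var(A) = 289

From S = 4A + 2.3: μ_S = a·μ_A + b, so μ_A = (μ_S − b)/a = (293.1 − 2.3)/4 = 72.7.
Var(S) = a²·Var(A), so Var(A) = 4624/4² = 289.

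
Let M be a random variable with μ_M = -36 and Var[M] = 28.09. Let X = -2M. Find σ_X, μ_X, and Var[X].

σ_X = 10.6, μ_X = 72, Var[X] = 112.36

X = -2M is linear with a = -2, b = 0.
σ_M = √28.09 = 5.3.
σ_X = |a|·σ_M = |-2|·5.3 = 10.6.
μ_X = a·μ_M + b = (-2)·(-36) = 72.
Var[X] = a²·Var[M] = (-2)²·28.09 = 112.36.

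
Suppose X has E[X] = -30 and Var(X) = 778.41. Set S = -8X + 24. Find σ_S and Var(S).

S = -8X + 24 is linear with a = -8, b = 24.
σ_X = √778.41 = 27.9.
σ_S = |a|·σ_X = |-8|·27.9 = 223.2.
Var(S) = a²·Var(X) = (-8)²·778.41 = 49818.24 (the additive constant 24 does not affect variance).

σ_S = 223.2, Var(S) = 49818.24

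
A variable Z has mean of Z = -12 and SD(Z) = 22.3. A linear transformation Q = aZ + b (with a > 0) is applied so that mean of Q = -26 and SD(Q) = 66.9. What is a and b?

SD(Q) = a·SD(Z) (a > 0), so a = 66.9/22.3 = 3.
mean of Q = a·mean of Z + b, so b = -26 − 3·(-12) = 10.

a = 3, b = 10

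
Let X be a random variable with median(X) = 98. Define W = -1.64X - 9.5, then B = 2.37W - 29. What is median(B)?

median(W) = (-1.64)·98 + (-9.5) = -170.22.
median(B) = 2.37·(-170.22) + (-29) = -432.4214.

median(B) = -432.4214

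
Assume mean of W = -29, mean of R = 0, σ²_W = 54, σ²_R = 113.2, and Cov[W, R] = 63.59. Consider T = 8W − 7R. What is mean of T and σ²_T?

mean of T = 8·mean of W + (-7)·mean of R = 8·(-29) + (-7)·0 = -232.
σ²_T = a²·σ²_W + b²·σ²_R + 2ab·Cov[W, R] with a = 8, b = -7.
= 8²·54 + (-7)²·113.2 + 2·8·(-7)·63.59
= 3456 + 5546.8 + (-7122.08) = 1880.72.

mean of T = -232, σ²_T = 1880.72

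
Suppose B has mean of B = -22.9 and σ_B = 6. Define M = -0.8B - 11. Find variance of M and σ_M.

variance of M = 23.04, σ_M = 4.8

M = -0.8B - 11 is linear with a = -0.8, b = -11.
variance of B = 6² = 36.
variance of M = a²·variance of B = (-0.8)²·36 = 23.04 (the additive constant -11 does not affect variance).
σ_M = |a|·σ_B = |-0.8|·6 = 4.8.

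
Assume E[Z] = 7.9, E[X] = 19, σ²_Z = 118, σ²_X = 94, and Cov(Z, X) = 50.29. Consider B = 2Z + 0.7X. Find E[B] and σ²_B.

E[B] = 29.1, σ²_B = 658.872

E[B] = 2·E[Z] + 0.7·E[X] = 2·7.9 + 0.7·19 = 29.1.
σ²_B = a²·σ²_Z + b²·σ²_X + 2ab·Cov(Z, X) with a = 2, b = 0.7.
= 2²·118 + 0.7²·94 + 2·2·0.7·50.29
= 472 + 46.06 + 140.812 = 658.872.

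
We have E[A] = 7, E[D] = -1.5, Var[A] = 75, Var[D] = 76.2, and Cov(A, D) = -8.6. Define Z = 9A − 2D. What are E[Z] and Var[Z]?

E[Z] = 9·E[A] + (-2)·E[D] = 9·7 + (-2)·(-1.5) = 66.
Var[Z] = a²·Var[A] + b²·Var[D] + 2ab·Cov(A, D) with a = 9, b = -2.
= 9²·75 + (-2)²·76.2 + 2·9·(-2)·(-8.6)
= 6075 + 304.8 + 309.6 = 6689.4.

E[Z] = 66, Var[Z] = 6689.4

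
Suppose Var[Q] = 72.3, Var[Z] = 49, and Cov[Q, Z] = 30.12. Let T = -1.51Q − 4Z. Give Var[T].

Var[T] = a²·Var[Q] + b²·Var[Z] + 2ab·Cov[Q, Z] with a = -1.51, b = -4.
= (-1.51)²·72.3 + (-4)²·49 + 2·(-1.51)·(-4)·30.12
= 164.85123 + 784 + 363.8496 = 1312.70083.

Var[T] = 1312.70083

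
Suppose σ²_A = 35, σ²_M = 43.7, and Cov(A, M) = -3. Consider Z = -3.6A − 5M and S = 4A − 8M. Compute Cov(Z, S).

By bilinearity, Cov(Z, S) = ac·σ²_A + bd·σ²_M + (ad+bc)·Cov(A, M), with a=-3.6, b=-5, c=4, d=-8.
ac·σ²_A = (-3.6)·4·35 = -504
bd·σ²_M = (-5)·(-8)·43.7 = 1748
(ad+bc)·Cov(A, M) = (8.8)·(-3) = -26.4
Cov(Z, S) = -504 + 1748 + (-26.4) = 1217.6.

Cov(Z, S) = 1217.6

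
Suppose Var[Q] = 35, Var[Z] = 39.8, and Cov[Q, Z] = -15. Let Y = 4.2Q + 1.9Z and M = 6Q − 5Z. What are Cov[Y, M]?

Cov[Y, M] = 647.9

By bilinearity, Cov[Y, M] = ac·Var[Q] + bd·Var[Z] + (ad+bc)·Cov[Q, Z], with a=4.2, b=1.9, c=6, d=-5.
ac·Var[Q] = 4.2·6·35 = 882
bd·Var[Z] = 1.9·(-5)·39.8 = -378.1
(ad+bc)·Cov[Q, Z] = (-9.6)·(-15) = 144
Cov[Y, M] = 882 + (-378.1) + 144 = 647.9.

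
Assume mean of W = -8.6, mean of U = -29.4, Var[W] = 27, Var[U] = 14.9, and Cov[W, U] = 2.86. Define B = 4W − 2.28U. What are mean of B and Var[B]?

mean of B = 32.632, Var[B] = 457.28976

mean of B = 4·mean of W + (-2.28)·mean of U = 4·(-8.6) + (-2.28)·(-29.4) = 32.632.
Var[B] = a²·Var[W] + b²·Var[U] + 2ab·Cov[W, U] with a = 4, b = -2.28.
= 4²·27 + (-2.28)²·14.9 + 2·4·(-2.28)·2.86
= 432 + 77.45616 + (-52.1664) = 457.28976.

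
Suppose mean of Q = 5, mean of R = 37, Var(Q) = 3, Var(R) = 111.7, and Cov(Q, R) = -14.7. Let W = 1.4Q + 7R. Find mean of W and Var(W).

mean of W = 1.4·mean of Q + 7·mean of R = 1.4·5 + 7·37 = 266.
Var(W) = a²·Var(Q) + b²·Var(R) + 2ab·Cov(Q, R) with a = 1.4, b = 7.
= 1.4²·3 + 7²·111.7 + 2·1.4·7·(-14.7)
= 5.88 + 5473.3 + (-288.12) = 5191.06.

mean of W = 266, Var(W) = 5191.06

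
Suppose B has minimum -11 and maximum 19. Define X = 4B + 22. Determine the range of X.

Range of B = 19 − (-11) = 30.
Range(X) = |a|·Range(B) = |4|·30 = 120.

Range(X) = 120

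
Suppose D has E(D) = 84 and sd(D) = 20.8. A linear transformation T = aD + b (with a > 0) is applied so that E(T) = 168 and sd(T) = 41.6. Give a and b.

sd(T) = a·sd(D) (a > 0), so a = 41.6/20.8 = 2.
E(T) = a·E(D) + b, so b = 168 − 2·84 = 0.

a = 2, b = 0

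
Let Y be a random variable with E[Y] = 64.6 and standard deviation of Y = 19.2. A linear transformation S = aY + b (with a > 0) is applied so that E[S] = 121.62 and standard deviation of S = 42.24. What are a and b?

a = 2.2, b = -20.5

standard deviation of S = a·standard deviation of Y (a > 0), so a = 42.24/19.2 = 2.2.
E[S] = a·E[Y] + b, so b = 121.62 − 2.2·64.6 = -20.5.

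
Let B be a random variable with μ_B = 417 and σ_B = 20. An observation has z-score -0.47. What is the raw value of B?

B = 407.6

B = μ_B + z·σ_B = 417 + (-0.47)·20 = 407.6.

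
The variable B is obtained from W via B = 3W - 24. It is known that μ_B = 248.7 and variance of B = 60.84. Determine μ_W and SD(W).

μ_W = 90.9, SD(W) = 2.6

From B = 3W - 24: μ_B = a·μ_W + b, so μ_W = (μ_B − b)/a = (248.7 − (-24))/3 = 90.9.
SD(B) = √60.84 = 7.8.
SD(B) = |a|·SD(W), so SD(W) = 7.8/|3| = 2.6.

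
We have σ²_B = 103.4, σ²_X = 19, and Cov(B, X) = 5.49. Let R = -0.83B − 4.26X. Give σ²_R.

σ²_R = 454.859744

σ²_R = a²·σ²_B + b²·σ²_X + 2ab·Cov(B, X) with a = -0.83, b = -4.26.
= (-0.83)²·103.4 + (-4.26)²·19 + 2·(-0.83)·(-4.26)·5.49
= 71.23226 + 344.8044 + 38.823084 = 454.859744.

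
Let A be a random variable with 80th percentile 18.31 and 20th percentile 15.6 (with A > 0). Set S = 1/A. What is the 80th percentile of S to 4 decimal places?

1/A is decreasing on A > 0, so percentile order reverses: P_{80}(S) uses P_{20}(A) = 15.6.
P_{80}(S) = 1/15.6 ≈ 0.0641.

80th percentile of S = 0.0641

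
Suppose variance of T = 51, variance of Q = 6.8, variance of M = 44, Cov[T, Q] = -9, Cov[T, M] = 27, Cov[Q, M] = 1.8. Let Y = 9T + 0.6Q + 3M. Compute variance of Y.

variance of Y = a²·variance of T + b²·variance of Q + c²·variance of M + 2ab·Cov[T, Q] + 2ac·Cov[T, M] + 2bc·Cov[Q, M], with a = 9, b = 0.6, c = 3.
= 4131 + 2.448 + 396 + (-97.2) + 1458 + 6.48
= 5896.728.

variance of Y = 5896.728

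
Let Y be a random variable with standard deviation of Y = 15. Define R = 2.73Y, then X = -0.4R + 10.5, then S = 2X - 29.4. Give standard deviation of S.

standard deviation of R = |2.73|·15 = 40.95.
standard deviation of X = |-0.4|·40.95 = 16.38.
standard deviation of S = |2|·16.38 = 32.76.

standard deviation of S = 32.76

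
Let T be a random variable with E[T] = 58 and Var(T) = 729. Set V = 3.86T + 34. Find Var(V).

Var(V) = 10861.8084

V = 3.86T + 34 is linear with a = 3.86, b = 34.
Var(V) = a²·Var(T) = 3.86²·729 = 10861.8084 (the additive constant 34 does not affect variance).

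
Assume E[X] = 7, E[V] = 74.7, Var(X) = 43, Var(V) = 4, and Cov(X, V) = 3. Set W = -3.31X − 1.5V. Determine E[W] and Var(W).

E[W] = -135.22, Var(W) = 509.9023

E[W] = (-3.31)·E[X] + (-1.5)·E[V] = (-3.31)·7 + (-1.5)·74.7 = -135.22.
Var(W) = a²·Var(X) + b²·Var(V) + 2ab·Cov(X, V) with a = -3.31, b = -1.5.
= (-3.31)²·43 + (-1.5)²·4 + 2·(-3.31)·(-1.5)·3
= 471.1123 + 9 + 29.79 = 509.9023.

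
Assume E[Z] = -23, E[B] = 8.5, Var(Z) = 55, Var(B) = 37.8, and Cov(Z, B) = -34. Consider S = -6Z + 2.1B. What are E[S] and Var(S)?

E[S] = 155.85, Var(S) = 3003.498

E[S] = (-6)·E[Z] + 2.1·E[B] = (-6)·(-23) + 2.1·8.5 = 155.85.
Var(S) = a²·Var(Z) + b²·Var(B) + 2ab·Cov(Z, B) with a = -6, b = 2.1.
= (-6)²·55 + 2.1²·37.8 + 2·(-6)·2.1·(-34)
= 1980 + 166.698 + 856.8 = 3003.498.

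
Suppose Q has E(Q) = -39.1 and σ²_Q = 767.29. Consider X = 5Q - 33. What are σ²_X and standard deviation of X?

σ²_X = 19182.25, standard deviation of X = 138.5

X = 5Q - 33 is linear with a = 5, b = -33.
σ²_X = a²·σ²_Q = 5²·767.29 = 19182.25 (the additive constant -33 does not affect variance).
standard deviation of Q = √767.29 = 27.7.
standard deviation of X = |a|·standard deviation of Q = |5|·27.7 = 138.5.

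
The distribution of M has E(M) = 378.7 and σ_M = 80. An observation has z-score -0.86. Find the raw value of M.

M = E(M) + z·σ_M = 378.7 + (-0.86)·80 = 309.9.

M = 309.9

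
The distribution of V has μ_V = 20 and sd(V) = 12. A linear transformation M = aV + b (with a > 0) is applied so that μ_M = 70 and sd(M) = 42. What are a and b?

sd(M) = a·sd(V) (a > 0), so a = 42/12 = 3.5.
μ_M = a·μ_V + b, so b = 70 − 3.5·20 = 0.

a = 3.5, b = 0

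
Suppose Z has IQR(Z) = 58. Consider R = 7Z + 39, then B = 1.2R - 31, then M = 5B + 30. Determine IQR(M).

IQR(R) = |7|·58 = 406.
IQR(B) = |1.2|·406 = 487.2.
IQR(M) = |5|·487.2 = 2436.

IQR(M) = 2436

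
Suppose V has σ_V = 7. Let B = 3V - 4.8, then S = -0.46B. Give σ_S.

σ_B = |3|·7 = 21.
σ_S = |-0.46|·21 = 9.66.

σ_S = 9.66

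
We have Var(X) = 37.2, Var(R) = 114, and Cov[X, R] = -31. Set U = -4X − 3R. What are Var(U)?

Var(U) = 877.2

Var(U) = a²·Var(X) + b²·Var(R) + 2ab·Cov[X, R] with a = -4, b = -3.
= (-4)²·37.2 + (-3)²·114 + 2·(-4)·(-3)·(-31)
= 595.2 + 1026 + (-744) = 877.2.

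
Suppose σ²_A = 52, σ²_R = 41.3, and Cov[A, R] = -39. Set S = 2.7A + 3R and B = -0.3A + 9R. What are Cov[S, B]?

Cov[S, B] = 160.38

By bilinearity, Cov[S, B] = ac·σ²_A + bd·σ²_R + (ad+bc)·Cov[A, R], with a=2.7, b=3, c=-0.3, d=9.
ac·σ²_A = 2.7·(-0.3)·52 = -42.12
bd·σ²_R = 3·9·41.3 = 1115.1
(ad+bc)·Cov[A, R] = (23.4)·(-39) = -912.6
Cov[S, B] = -42.12 + 1115.1 + (-912.6) = 160.38.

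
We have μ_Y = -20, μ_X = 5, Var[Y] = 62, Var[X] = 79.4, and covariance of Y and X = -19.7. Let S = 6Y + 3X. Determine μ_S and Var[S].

μ_S = 6·μ_Y + 3·μ_X = 6·(-20) + 3·5 = -105.
Var[S] = a²·Var[Y] + b²·Var[X] + 2ab·covariance of Y and X with a = 6, b = 3.
= 6²·62 + 3²·79.4 + 2·6·3·(-19.7)
= 2232 + 714.6 + (-709.2) = 2237.4.

μ_S = -105, Var[S] = 2237.4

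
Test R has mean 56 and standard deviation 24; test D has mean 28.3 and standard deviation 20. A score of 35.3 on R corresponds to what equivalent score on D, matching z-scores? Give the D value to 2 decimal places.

D = 11.05

z = (35.3 − 56)/24 = -0.8625.
D = 28.3 + z·20 = 28.3 + (35.3 − 56)·20/24 = 11.05.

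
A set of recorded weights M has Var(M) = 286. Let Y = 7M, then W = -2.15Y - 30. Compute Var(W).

Var(W) = 64779.715

Var(Y) = 7²·286 = 14014.
Var(W) = (-2.15)²·14014 = 64779.715.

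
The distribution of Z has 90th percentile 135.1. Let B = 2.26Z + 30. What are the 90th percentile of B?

Since a = 2.26 > 0 the transformation is increasing, so the 90th percentile of B = a·(P_{90} of Z) + b = 2.26·135.1 + 30 = 335.326.

90th percentile of B = 335.326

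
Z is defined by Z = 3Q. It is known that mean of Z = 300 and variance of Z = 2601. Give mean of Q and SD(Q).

mean of Q = 100, SD(Q) = 17

From Z = 3Q: mean of Z = a·mean of Q + b, so mean of Q = (mean of Z − b)/a = (300 − 0)/3 = 100.
SD(Z) = √2601 = 51.
SD(Z) = |a|·SD(Q), so SD(Q) = 51/|3| = 17.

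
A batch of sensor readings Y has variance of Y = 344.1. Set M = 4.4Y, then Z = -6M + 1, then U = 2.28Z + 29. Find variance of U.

variance of M = 4.4²·344.1 = 6661.776.
variance of Z = (-6)²·6661.776 = 239823.936.
variance of U = 2.28²·239823.936 = 1246700.7489024.

variance of U = 1246700.7489024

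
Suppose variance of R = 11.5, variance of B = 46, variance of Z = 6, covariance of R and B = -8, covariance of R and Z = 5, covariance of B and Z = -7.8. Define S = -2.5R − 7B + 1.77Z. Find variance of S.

variance of S = 2213.7064

variance of S = a²·variance of R + b²·variance of B + c²·variance of Z + 2ab·covariance of R and B + 2ac·covariance of R and Z + 2bc·covariance of B and Z, with a = -2.5, b = -7, c = 1.77.
= 71.875 + 2254 + 18.7974 + (-280) + (-44.25) + 193.284
= 2213.7064.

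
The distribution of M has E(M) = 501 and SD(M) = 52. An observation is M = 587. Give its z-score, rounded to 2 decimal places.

z = (M − E(M)) / SD(M) = (587 − 501) / 52 ≈ 1.65.

z = 1.65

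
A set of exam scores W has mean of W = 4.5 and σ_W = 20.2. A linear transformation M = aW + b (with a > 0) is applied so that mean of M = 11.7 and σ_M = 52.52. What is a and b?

a = 2.6, b = 0

σ_M = a·σ_W (a > 0), so a = 52.52/20.2 = 2.6.
mean of M = a·mean of W + b, so b = 11.7 − 2.6·4.5 = 0.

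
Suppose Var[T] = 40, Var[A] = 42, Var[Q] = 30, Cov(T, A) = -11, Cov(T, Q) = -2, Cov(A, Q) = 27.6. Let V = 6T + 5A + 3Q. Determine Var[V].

Var[V] = 2856

Var[V] = a²·Var[T] + b²·Var[A] + c²·Var[Q] + 2ab·Cov(T, A) + 2ac·Cov(T, Q) + 2bc·Cov(A, Q), with a = 6, b = 5, c = 3.
= 1440 + 1050 + 270 + (-660) + (-72) + 828
= 2856.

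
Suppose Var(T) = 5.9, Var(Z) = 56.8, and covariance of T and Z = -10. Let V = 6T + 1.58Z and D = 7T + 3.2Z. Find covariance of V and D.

By bilinearity, covariance of V and D = ac·Var(T) + bd·Var(Z) + (ad+bc)·covariance of T and Z, with a=6, b=1.58, c=7, d=3.2.
ac·Var(T) = 6·7·5.9 = 247.8
bd·Var(Z) = 1.58·3.2·56.8 = 287.1808
(ad+bc)·covariance of T and Z = (30.26)·(-10) = -302.6
covariance of V and D = 247.8 + 287.1808 + (-302.6) = 232.3808.

covariance of V and D = 232.3808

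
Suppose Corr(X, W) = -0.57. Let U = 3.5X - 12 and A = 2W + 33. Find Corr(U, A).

Corr(U, A) = -0.57

Linear rescalings preserve correlation up to sign; here the slopes 3.5 and 2 have the same sign, so Corr(U, A) = Corr(X, W) = -0.57.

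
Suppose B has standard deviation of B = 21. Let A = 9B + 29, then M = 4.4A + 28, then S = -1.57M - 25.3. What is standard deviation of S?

standard deviation of S = 1305.612

standard deviation of A = |9|·21 = 189.
standard deviation of M = |4.4|·189 = 831.6.
standard deviation of S = |-1.57|·831.6 = 1305.612.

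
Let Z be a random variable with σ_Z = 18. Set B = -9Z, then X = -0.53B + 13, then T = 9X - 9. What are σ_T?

σ_B = |-9|·18 = 162.
σ_X = |-0.53|·162 = 85.86.
σ_T = |9|·85.86 = 772.74.

σ_T = 772.74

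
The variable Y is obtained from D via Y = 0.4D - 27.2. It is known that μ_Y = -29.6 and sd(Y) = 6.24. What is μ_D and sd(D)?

From Y = 0.4D - 27.2: μ_Y = a·μ_D + b, so μ_D = (μ_Y − b)/a = (-29.6 − (-27.2))/0.4 = -6.
sd(Y) = |a|·sd(D), so sd(D) = 6.24/|0.4| = 15.6.

μ_D = -6, sd(D) = 15.6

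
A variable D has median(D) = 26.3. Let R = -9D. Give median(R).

median(R) = -236.7

A linear map preserves order up to sign, so median(R) = a·median(D) + b = (-9)·26.3 = -236.7.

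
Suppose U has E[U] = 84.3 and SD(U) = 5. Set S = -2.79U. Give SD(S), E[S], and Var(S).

S = -2.79U is linear with a = -2.79, b = 0.
SD(S) = |a|·SD(U) = |-2.79|·5 = 13.95.
E[S] = a·E[U] + b = (-2.79)·84.3 = -235.197.
Var(U) = 5² = 25.
Var(S) = a²·Var(U) = (-2.79)²·25 = 194.6025.

SD(S) = 13.95, E[S] = -235.197, Var(S) = 194.6025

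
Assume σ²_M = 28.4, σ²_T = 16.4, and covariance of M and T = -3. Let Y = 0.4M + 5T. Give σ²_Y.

σ²_Y = a²·σ²_M + b²·σ²_T + 2ab·covariance of M and T with a = 0.4, b = 5.
= 0.4²·28.4 + 5²·16.4 + 2·0.4·5·(-3)
= 4.544 + 410 + (-12) = 402.544.

σ²_Y = 402.544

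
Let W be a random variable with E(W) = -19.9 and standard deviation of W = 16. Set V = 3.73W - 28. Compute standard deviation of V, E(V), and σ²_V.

standard deviation of V = 59.68, E(V) = -102.227, σ²_V = 3561.7024

V = 3.73W - 28 is linear with a = 3.73, b = -28.
standard deviation of V = |a|·standard deviation of W = |3.73|·16 = 59.68.
E(V) = a·E(W) + b = 3.73·(-19.9) + (-28) = -102.227.
σ²_W = 16² = 256.
σ²_V = a²·σ²_W = 3.73²·256 = 3561.7024 (the additive constant -28 does not affect variance).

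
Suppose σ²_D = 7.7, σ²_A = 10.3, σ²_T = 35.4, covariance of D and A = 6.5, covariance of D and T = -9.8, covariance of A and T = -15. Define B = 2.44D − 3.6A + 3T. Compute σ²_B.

σ²_B = a²·σ²_D + b²·σ²_A + c²·σ²_T + 2ab·covariance of D and A + 2ac·covariance of D and T + 2bc·covariance of A and T, with a = 2.44, b = -3.6, c = 3.
= 45.84272 + 133.488 + 318.6 + (-114.192) + (-143.472) + 324
= 564.26672.

σ²_B = 564.26672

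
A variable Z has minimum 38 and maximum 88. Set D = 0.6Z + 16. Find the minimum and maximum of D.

min(D) = 38.8, max(D) = 68.8

a = 0.6 > 0, so min(D) = a·min(Z)+b = 0.6·38 + 16 = 38.8 and max(D) = 0.6·88 + 16 = 68.8.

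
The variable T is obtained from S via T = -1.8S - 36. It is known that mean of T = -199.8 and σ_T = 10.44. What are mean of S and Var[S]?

mean of S = 91, Var[S] = 33.64

From T = -1.8S - 36: mean of T = a·mean of S + b, so mean of S = (mean of T − b)/a = (-199.8 − (-36))/(-1.8) = 91.
Var[T] = 10.44² = 108.9936.
Var[T] = a²·Var[S], so Var[S] = 108.9936/(-1.8)² = 33.64.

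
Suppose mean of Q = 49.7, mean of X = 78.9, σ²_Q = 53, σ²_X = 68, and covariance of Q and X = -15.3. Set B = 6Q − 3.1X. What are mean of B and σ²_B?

mean of B = 6·mean of Q + (-3.1)·mean of X = 6·49.7 + (-3.1)·78.9 = 53.61.
σ²_B = a²·σ²_Q + b²·σ²_X + 2ab·covariance of Q and X with a = 6, b = -3.1.
= 6²·53 + (-3.1)²·68 + 2·6·(-3.1)·(-15.3)
= 1908 + 653.48 + 569.16 = 3130.64.

mean of B = 53.61, σ²_B = 3130.64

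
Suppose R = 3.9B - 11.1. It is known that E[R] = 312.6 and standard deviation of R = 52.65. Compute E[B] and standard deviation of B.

E[B] = 83, standard deviation of B = 13.5

From R = 3.9B - 11.1: E[R] = a·E[B] + b, so E[B] = (E[R] − b)/a = (312.6 − (-11.1))/3.9 = 83.
standard deviation of R = |a|·standard deviation of B, so standard deviation of B = 52.65/|3.9| = 13.5.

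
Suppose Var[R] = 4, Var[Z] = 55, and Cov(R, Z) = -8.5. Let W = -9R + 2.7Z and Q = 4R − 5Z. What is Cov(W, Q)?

By bilinearity, Cov(W, Q) = ac·Var[R] + bd·Var[Z] + (ad+bc)·Cov(R, Z), with a=-9, b=2.7, c=4, d=-5.
ac·Var[R] = (-9)·4·4 = -144
bd·Var[Z] = 2.7·(-5)·55 = -742.5
(ad+bc)·Cov(R, Z) = (55.8)·(-8.5) = -474.3
Cov(W, Q) = -144 + (-742.5) + (-474.3) = -1360.8.

Cov(W, Q) = -1360.8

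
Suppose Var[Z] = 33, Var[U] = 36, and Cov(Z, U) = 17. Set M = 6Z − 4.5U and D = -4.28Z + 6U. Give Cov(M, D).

By bilinearity, Cov(M, D) = ac·Var[Z] + bd·Var[U] + (ad+bc)·Cov(Z, U), with a=6, b=-4.5, c=-4.28, d=6.
ac·Var[Z] = 6·(-4.28)·33 = -847.44
bd·Var[U] = (-4.5)·6·36 = -972
(ad+bc)·Cov(Z, U) = (55.26)·17 = 939.42
Cov(M, D) = -847.44 + (-972) + 939.42 = -880.02.

Cov(M, D) = -880.02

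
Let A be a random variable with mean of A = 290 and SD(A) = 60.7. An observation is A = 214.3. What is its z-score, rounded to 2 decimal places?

z = (A − mean of A) / SD(A) = (214.3 − 290) / 60.7 ≈ -1.25.

z = -1.25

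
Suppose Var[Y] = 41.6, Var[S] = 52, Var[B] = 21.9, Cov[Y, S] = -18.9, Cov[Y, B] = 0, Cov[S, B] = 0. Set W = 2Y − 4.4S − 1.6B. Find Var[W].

Var[W] = a²·Var[Y] + b²·Var[S] + c²·Var[B] + 2ab·Cov[Y, S] + 2ac·Cov[Y, B] + 2bc·Cov[S, B], with a = 2, b = -4.4, c = -1.6.
= 166.4 + 1006.72 + 56.064 + 332.64 + 0 + 0
= 1561.824.

Var[W] = 1561.824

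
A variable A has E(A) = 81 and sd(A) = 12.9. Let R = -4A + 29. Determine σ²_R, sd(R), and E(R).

R = -4A + 29 is linear with a = -4, b = 29.
σ²_A = 12.9² = 166.41.
σ²_R = a²·σ²_A = (-4)²·166.41 = 2662.56 (the additive constant 29 does not affect variance).
sd(R) = |a|·sd(A) = |-4|·12.9 = 51.6.
E(R) = a·E(A) + b = (-4)·81 + 29 = -295.

σ²_R = 2662.56, sd(R) = 51.6, E(R) = -295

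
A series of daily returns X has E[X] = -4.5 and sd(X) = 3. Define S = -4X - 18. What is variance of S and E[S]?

S = -4X - 18 is linear with a = -4, b = -18.
variance of X = 3² = 9.
variance of S = a²·variance of X = (-4)²·9 = 144 (the additive constant -18 does not affect variance).
E[S] = a·E[X] + b = (-4)·(-4.5) + (-18) = 0.

variance of S = 144, E[S] = 0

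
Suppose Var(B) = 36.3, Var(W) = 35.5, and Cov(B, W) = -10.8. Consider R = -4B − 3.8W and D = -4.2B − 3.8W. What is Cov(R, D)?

Cov(R, D) = 785.932

By bilinearity, Cov(R, D) = ac·Var(B) + bd·Var(W) + (ad+bc)·Cov(B, W), with a=-4, b=-3.8, c=-4.2, d=-3.8.
ac·Var(B) = (-4)·(-4.2)·36.3 = 609.84
bd·Var(W) = (-3.8)·(-3.8)·35.5 = 512.62
(ad+bc)·Cov(B, W) = (31.16)·(-10.8) = -336.528
Cov(R, D) = 609.84 + 512.62 + (-336.528) = 785.932.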